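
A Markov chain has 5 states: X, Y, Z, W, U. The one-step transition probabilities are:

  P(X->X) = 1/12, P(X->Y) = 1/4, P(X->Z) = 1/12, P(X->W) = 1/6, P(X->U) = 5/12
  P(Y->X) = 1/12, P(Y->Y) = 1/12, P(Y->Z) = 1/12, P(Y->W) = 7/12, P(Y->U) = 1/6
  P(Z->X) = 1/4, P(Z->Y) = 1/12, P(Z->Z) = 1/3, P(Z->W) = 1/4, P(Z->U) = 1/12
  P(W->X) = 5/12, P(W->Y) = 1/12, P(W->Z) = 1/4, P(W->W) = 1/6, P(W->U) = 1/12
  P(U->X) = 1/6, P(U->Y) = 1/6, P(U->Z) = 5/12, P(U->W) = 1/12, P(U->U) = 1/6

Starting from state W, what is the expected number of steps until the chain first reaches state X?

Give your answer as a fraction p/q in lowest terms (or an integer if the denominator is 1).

Answer: 8646/2729

Derivation:
Let h_i = expected steps to first reach X from state i.
Boundary: h_X = 0.
First-step equations for the other states:
  h_Y = 1 + 1/12*h_X + 1/12*h_Y + 1/12*h_Z + 7/12*h_W + 1/6*h_U
  h_Z = 1 + 1/4*h_X + 1/12*h_Y + 1/3*h_Z + 1/4*h_W + 1/12*h_U
  h_W = 1 + 5/12*h_X + 1/12*h_Y + 1/4*h_Z + 1/6*h_W + 1/12*h_U
  h_U = 1 + 1/6*h_X + 1/6*h_Y + 5/12*h_Z + 1/12*h_W + 1/6*h_U

Substituting h_X = 0 and rearranging gives the linear system (I - Q) h = 1:
  [11/12, -1/12, -7/12, -1/6] . (h_Y, h_Z, h_W, h_U) = 1
  [-1/12, 2/3, -1/4, -1/12] . (h_Y, h_Z, h_W, h_U) = 1
  [-1/12, -1/4, 5/6, -1/12] . (h_Y, h_Z, h_W, h_U) = 1
  [-1/6, -5/12, -1/12, 5/6] . (h_Y, h_Z, h_W, h_U) = 1

Solving yields:
  h_Y = 11508/2729
  h_Z = 10218/2729
  h_W = 8646/2729
  h_U = 11550/2729

Starting state is W, so the expected hitting time is h_W = 8646/2729.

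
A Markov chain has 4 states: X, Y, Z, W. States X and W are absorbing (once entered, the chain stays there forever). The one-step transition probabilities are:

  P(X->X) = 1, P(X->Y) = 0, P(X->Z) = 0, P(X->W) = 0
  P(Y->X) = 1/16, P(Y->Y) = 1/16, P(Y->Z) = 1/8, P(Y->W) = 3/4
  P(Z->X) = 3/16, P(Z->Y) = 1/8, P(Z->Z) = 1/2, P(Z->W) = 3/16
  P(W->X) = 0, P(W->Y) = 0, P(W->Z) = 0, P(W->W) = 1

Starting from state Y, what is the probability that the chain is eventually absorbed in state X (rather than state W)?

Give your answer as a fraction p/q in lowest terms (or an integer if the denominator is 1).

Answer: 7/58

Derivation:
Let a_i = P(absorbed in X | start in state i).
Boundary conditions: a_X = 1, a_W = 0.
For each transient state i, a_i = sum_j P(i->j) * a_j:
  a_Y = 1/16*a_X + 1/16*a_Y + 1/8*a_Z + 3/4*a_W
  a_Z = 3/16*a_X + 1/8*a_Y + 1/2*a_Z + 3/16*a_W

Substituting a_X = 1 and a_W = 0, rearrange to (I - Q) a = r where r[i] = P(i -> X):
  [15/16, -1/8] . (a_Y, a_Z) = 1/16
  [-1/8, 1/2] . (a_Y, a_Z) = 3/16

Solving yields:
  a_Y = 7/58
  a_Z = 47/116

Starting state is Y, so the absorption probability is a_Y = 7/58.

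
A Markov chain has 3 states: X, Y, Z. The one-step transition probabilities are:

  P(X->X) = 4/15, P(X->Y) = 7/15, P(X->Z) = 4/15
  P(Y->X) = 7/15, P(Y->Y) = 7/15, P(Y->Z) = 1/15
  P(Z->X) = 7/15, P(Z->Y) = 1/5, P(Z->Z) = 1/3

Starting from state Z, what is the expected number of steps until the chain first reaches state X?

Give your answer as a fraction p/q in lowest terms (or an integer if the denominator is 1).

Answer: 15/7

Derivation:
Let h_i = expected steps to first reach X from state i.
Boundary: h_X = 0.
First-step equations for the other states:
  h_Y = 1 + 7/15*h_X + 7/15*h_Y + 1/15*h_Z
  h_Z = 1 + 7/15*h_X + 1/5*h_Y + 1/3*h_Z

Substituting h_X = 0 and rearranging gives the linear system (I - Q) h = 1:
  [8/15, -1/15] . (h_Y, h_Z) = 1
  [-1/5, 2/3] . (h_Y, h_Z) = 1

Solving yields:
  h_Y = 15/7
  h_Z = 15/7

Starting state is Z, so the expected hitting time is h_Z = 15/7.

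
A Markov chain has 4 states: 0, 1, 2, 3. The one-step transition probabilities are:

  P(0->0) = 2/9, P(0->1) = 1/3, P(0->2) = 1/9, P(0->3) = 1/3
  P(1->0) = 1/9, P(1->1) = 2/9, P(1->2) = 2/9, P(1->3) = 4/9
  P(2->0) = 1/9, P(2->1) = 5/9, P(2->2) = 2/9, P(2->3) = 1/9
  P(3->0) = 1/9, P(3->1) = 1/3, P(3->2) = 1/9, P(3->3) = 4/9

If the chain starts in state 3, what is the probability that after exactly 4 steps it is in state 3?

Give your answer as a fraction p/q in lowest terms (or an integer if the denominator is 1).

Answer: 2465/6561

Derivation:
Computing P^4 by repeated multiplication:
P^1 =
  0: [2/9, 1/3, 1/9, 1/3]
  1: [1/9, 2/9, 2/9, 4/9]
  2: [1/9, 5/9, 2/9, 1/9]
  3: [1/9, 1/3, 1/9, 4/9]
P^2 =
  0: [11/81, 26/81, 13/81, 31/81]
  1: [10/81, 29/81, 13/81, 29/81]
  2: [10/81, 26/81, 16/81, 29/81]
  3: [10/81, 26/81, 13/81, 32/81]
P^3 =
  0: [92/729, 1/3, 40/243, 274/729]
  1: [91/729, 80/243, 41/243, 275/729]
  2: [91/729, 83/243, 41/243, 266/729]
  3: [91/729, 1/3, 40/243, 275/729]
P^4 =
  0: [821/6561, 728/2187, 364/2187, 2464/6561]
  1: [820/6561, 731/2187, 364/2187, 2456/6561]
  2: [820/6561, 728/2187, 367/2187, 2456/6561]
  3: [820/6561, 728/2187, 364/2187, 2465/6561]

(P^4)[3 -> 3] = 2465/6561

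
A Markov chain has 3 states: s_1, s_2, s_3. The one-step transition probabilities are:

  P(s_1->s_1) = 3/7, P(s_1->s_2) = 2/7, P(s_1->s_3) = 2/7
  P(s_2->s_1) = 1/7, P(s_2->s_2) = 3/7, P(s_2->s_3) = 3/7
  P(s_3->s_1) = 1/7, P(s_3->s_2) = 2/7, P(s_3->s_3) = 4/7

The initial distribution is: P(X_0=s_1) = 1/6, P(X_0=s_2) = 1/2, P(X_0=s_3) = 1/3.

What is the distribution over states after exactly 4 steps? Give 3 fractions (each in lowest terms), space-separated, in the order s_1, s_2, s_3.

Propagating the distribution step by step (d_{t+1} = d_t * P):
d_0 = (s_1=1/6, s_2=1/2, s_3=1/3)
  d_1[s_1] = 1/6*3/7 + 1/2*1/7 + 1/3*1/7 = 4/21
  d_1[s_2] = 1/6*2/7 + 1/2*3/7 + 1/3*2/7 = 5/14
  d_1[s_3] = 1/6*2/7 + 1/2*3/7 + 1/3*4/7 = 19/42
d_1 = (s_1=4/21, s_2=5/14, s_3=19/42)
  d_2[s_1] = 4/21*3/7 + 5/14*1/7 + 19/42*1/7 = 29/147
  d_2[s_2] = 4/21*2/7 + 5/14*3/7 + 19/42*2/7 = 33/98
  d_2[s_3] = 4/21*2/7 + 5/14*3/7 + 19/42*4/7 = 137/294
d_2 = (s_1=29/147, s_2=33/98, s_3=137/294)
  d_3[s_1] = 29/147*3/7 + 33/98*1/7 + 137/294*1/7 = 205/1029
  d_3[s_2] = 29/147*2/7 + 33/98*3/7 + 137/294*2/7 = 229/686
  d_3[s_3] = 29/147*2/7 + 33/98*3/7 + 137/294*4/7 = 961/2058
d_3 = (s_1=205/1029, s_2=229/686, s_3=961/2058)
  d_4[s_1] = 205/1029*3/7 + 229/686*1/7 + 961/2058*1/7 = 1439/7203
  d_4[s_2] = 205/1029*2/7 + 229/686*3/7 + 961/2058*2/7 = 1601/4802
  d_4[s_3] = 205/1029*2/7 + 229/686*3/7 + 961/2058*4/7 = 6725/14406
d_4 = (s_1=1439/7203, s_2=1601/4802, s_3=6725/14406)

Answer: 1439/7203 1601/4802 6725/14406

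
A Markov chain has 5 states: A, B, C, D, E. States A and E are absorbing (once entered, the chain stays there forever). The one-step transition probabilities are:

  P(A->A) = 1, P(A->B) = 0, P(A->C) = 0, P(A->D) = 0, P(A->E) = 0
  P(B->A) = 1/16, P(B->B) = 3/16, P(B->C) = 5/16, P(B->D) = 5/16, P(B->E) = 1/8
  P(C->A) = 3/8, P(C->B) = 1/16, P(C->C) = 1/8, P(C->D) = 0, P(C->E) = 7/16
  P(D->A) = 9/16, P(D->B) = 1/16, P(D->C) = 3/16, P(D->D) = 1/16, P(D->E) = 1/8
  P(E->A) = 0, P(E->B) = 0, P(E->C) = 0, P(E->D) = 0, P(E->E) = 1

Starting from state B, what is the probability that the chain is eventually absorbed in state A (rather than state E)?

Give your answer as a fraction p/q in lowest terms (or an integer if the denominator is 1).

Answer: 138/257

Derivation:
Let a_i = P(absorbed in A | start in state i).
Boundary conditions: a_A = 1, a_E = 0.
For each transient state i, a_i = sum_j P(i->j) * a_j:
  a_B = 1/16*a_A + 3/16*a_B + 5/16*a_C + 5/16*a_D + 1/8*a_E
  a_C = 3/8*a_A + 1/16*a_B + 1/8*a_C + 0*a_D + 7/16*a_E
  a_D = 9/16*a_A + 1/16*a_B + 3/16*a_C + 1/16*a_D + 1/8*a_E

Substituting a_A = 1 and a_E = 0, rearrange to (I - Q) a = r where r[i] = P(i -> A):
  [13/16, -5/16, -5/16] . (a_B, a_C, a_D) = 1/16
  [-1/16, 7/8, 0] . (a_B, a_C, a_D) = 3/8
  [-1/16, -3/16, 15/16] . (a_B, a_C, a_D) = 9/16

Solving yields:
  a_B = 138/257
  a_C = 120/257
  a_D = 937/1285

Starting state is B, so the absorption probability is a_B = 138/257.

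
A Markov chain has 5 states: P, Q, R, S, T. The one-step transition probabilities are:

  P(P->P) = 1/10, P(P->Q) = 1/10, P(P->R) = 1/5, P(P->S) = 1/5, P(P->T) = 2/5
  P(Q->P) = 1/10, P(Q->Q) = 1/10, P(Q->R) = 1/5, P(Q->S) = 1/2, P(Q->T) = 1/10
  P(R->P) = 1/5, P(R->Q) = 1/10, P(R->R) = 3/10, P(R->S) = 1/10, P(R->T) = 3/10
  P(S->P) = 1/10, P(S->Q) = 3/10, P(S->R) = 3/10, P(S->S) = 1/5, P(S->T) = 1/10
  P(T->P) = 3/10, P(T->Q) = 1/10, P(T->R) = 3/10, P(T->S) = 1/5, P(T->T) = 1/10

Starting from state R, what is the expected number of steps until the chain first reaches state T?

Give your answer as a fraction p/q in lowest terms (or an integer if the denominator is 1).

Answer: 9140/2283

Derivation:
Let h_i = expected steps to first reach T from state i.
Boundary: h_T = 0.
First-step equations for the other states:
  h_P = 1 + 1/10*h_P + 1/10*h_Q + 1/5*h_R + 1/5*h_S + 2/5*h_T
  h_Q = 1 + 1/10*h_P + 1/10*h_Q + 1/5*h_R + 1/2*h_S + 1/10*h_T
  h_R = 1 + 1/5*h_P + 1/10*h_Q + 3/10*h_R + 1/10*h_S + 3/10*h_T
  h_S = 1 + 1/10*h_P + 3/10*h_Q + 3/10*h_R + 1/5*h_S + 1/10*h_T

Substituting h_T = 0 and rearranging gives the linear system (I - Q) h = 1:
  [9/10, -1/10, -1/5, -1/5] . (h_P, h_Q, h_R, h_S) = 1
  [-1/10, 9/10, -1/5, -1/2] . (h_P, h_Q, h_R, h_S) = 1
  [-1/5, -1/10, 7/10, -1/10] . (h_P, h_Q, h_R, h_S) = 1
  [-1/10, -3/10, -3/10, 4/5] . (h_P, h_Q, h_R, h_S) = 1

Solving yields:
  h_P = 8560/2283
  h_Q = 12130/2283
  h_R = 9140/2283
  h_S = 11900/2283

Starting state is R, so the expected hitting time is h_R = 9140/2283.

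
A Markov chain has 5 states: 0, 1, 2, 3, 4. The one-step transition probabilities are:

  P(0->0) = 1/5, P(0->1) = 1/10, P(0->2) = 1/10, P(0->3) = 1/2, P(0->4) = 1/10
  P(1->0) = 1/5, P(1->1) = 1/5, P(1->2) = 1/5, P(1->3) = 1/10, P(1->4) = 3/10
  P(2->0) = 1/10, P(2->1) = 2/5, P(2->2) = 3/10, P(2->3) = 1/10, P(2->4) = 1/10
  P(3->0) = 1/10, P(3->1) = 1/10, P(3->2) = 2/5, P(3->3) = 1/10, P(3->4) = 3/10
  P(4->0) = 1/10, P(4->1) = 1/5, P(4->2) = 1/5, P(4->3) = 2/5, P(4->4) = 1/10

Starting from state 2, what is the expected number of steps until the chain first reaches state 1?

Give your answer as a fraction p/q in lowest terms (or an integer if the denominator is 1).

Let h_i = expected steps to first reach 1 from state i.
Boundary: h_1 = 0.
First-step equations for the other states:
  h_0 = 1 + 1/5*h_0 + 1/10*h_1 + 1/10*h_2 + 1/2*h_3 + 1/10*h_4
  h_2 = 1 + 1/10*h_0 + 2/5*h_1 + 3/10*h_2 + 1/10*h_3 + 1/10*h_4
  h_3 = 1 + 1/10*h_0 + 1/10*h_1 + 2/5*h_2 + 1/10*h_3 + 3/10*h_4
  h_4 = 1 + 1/10*h_0 + 1/5*h_1 + 1/5*h_2 + 2/5*h_3 + 1/10*h_4

Substituting h_1 = 0 and rearranging gives the linear system (I - Q) h = 1:
  [4/5, -1/10, -1/2, -1/10] . (h_0, h_2, h_3, h_4) = 1
  [-1/10, 7/10, -1/10, -1/10] . (h_0, h_2, h_3, h_4) = 1
  [-1/10, -2/5, 9/10, -3/10] . (h_0, h_2, h_3, h_4) = 1
  [-1/10, -1/5, -2/5, 9/10] . (h_0, h_2, h_3, h_4) = 1

Solving yields:
  h_0 = 12640/2399
  h_2 = 8460/2399
  h_3 = 11520/2399
  h_4 = 11070/2399

Starting state is 2, so the expected hitting time is h_2 = 8460/2399.

Answer: 8460/2399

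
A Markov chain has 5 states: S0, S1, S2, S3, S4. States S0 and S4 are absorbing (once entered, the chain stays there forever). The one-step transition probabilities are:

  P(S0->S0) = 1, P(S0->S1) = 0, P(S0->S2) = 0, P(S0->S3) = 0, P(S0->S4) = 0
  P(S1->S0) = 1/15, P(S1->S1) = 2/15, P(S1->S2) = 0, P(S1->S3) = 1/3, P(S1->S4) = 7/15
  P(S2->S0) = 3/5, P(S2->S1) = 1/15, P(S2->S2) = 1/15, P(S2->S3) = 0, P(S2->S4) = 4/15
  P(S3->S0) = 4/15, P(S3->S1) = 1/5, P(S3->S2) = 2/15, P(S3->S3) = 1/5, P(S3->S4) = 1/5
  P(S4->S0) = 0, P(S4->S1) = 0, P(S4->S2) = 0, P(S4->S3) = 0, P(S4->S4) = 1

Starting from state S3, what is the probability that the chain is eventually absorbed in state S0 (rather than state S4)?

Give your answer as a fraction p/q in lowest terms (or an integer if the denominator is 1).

Let a_i = P(absorbed in S0 | start in state i).
Boundary conditions: a_S0 = 1, a_S4 = 0.
For each transient state i, a_i = sum_j P(i->j) * a_j:
  a_S1 = 1/15*a_S0 + 2/15*a_S1 + 0*a_S2 + 1/3*a_S3 + 7/15*a_S4
  a_S2 = 3/5*a_S0 + 1/15*a_S1 + 1/15*a_S2 + 0*a_S3 + 4/15*a_S4
  a_S3 = 4/15*a_S0 + 1/5*a_S1 + 2/15*a_S2 + 1/5*a_S3 + 1/5*a_S4

Substituting a_S0 = 1 and a_S4 = 0, rearrange to (I - Q) a = r where r[i] = P(i -> S0):
  [13/15, 0, -1/3] . (a_S1, a_S2, a_S3) = 1/15
  [-1/15, 14/15, 0] . (a_S1, a_S2, a_S3) = 3/5
  [-1/5, -2/15, 4/5] . (a_S1, a_S2, a_S3) = 4/15

Solving yields:
  a_S1 = 269/982
  a_S2 = 1301/1964
  a_S3 = 503/982

Starting state is S3, so the absorption probability is a_S3 = 503/982.

Answer: 503/982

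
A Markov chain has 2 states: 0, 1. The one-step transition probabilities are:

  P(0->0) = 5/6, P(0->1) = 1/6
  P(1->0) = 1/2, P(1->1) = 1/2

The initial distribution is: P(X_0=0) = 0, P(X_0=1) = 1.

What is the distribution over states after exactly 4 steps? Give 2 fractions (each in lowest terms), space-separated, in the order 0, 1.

Propagating the distribution step by step (d_{t+1} = d_t * P):
d_0 = (0=0, 1=1)
  d_1[0] = 0*5/6 + 1*1/2 = 1/2
  d_1[1] = 0*1/6 + 1*1/2 = 1/2
d_1 = (0=1/2, 1=1/2)
  d_2[0] = 1/2*5/6 + 1/2*1/2 = 2/3
  d_2[1] = 1/2*1/6 + 1/2*1/2 = 1/3
d_2 = (0=2/3, 1=1/3)
  d_3[0] = 2/3*5/6 + 1/3*1/2 = 13/18
  d_3[1] = 2/3*1/6 + 1/3*1/2 = 5/18
d_3 = (0=13/18, 1=5/18)
  d_4[0] = 13/18*5/6 + 5/18*1/2 = 20/27
  d_4[1] = 13/18*1/6 + 5/18*1/2 = 7/27
d_4 = (0=20/27, 1=7/27)

Answer: 20/27 7/27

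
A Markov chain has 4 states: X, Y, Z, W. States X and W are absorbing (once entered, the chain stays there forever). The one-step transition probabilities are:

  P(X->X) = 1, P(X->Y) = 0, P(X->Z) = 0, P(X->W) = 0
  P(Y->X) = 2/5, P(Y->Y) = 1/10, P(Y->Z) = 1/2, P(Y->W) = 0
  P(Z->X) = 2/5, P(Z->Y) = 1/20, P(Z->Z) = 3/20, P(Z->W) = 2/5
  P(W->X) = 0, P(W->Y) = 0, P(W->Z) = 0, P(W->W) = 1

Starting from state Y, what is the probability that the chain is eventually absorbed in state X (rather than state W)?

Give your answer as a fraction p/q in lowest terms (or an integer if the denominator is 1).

Let a_i = P(absorbed in X | start in state i).
Boundary conditions: a_X = 1, a_W = 0.
For each transient state i, a_i = sum_j P(i->j) * a_j:
  a_Y = 2/5*a_X + 1/10*a_Y + 1/2*a_Z + 0*a_W
  a_Z = 2/5*a_X + 1/20*a_Y + 3/20*a_Z + 2/5*a_W

Substituting a_X = 1 and a_W = 0, rearrange to (I - Q) a = r where r[i] = P(i -> X):
  [9/10, -1/2] . (a_Y, a_Z) = 2/5
  [-1/20, 17/20] . (a_Y, a_Z) = 2/5

Solving yields:
  a_Y = 27/37
  a_Z = 19/37

Starting state is Y, so the absorption probability is a_Y = 27/37.

Answer: 27/37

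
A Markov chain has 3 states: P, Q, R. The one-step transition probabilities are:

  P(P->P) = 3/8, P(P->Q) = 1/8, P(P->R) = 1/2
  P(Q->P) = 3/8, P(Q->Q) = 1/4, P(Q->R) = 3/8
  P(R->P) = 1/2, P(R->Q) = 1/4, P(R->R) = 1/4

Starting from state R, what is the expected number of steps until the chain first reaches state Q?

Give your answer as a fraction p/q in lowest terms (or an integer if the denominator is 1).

Let h_i = expected steps to first reach Q from state i.
Boundary: h_Q = 0.
First-step equations for the other states:
  h_P = 1 + 3/8*h_P + 1/8*h_Q + 1/2*h_R
  h_R = 1 + 1/2*h_P + 1/4*h_Q + 1/4*h_R

Substituting h_Q = 0 and rearranging gives the linear system (I - Q) h = 1:
  [5/8, -1/2] . (h_P, h_R) = 1
  [-1/2, 3/4] . (h_P, h_R) = 1

Solving yields:
  h_P = 40/7
  h_R = 36/7

Starting state is R, so the expected hitting time is h_R = 36/7.

Answer: 36/7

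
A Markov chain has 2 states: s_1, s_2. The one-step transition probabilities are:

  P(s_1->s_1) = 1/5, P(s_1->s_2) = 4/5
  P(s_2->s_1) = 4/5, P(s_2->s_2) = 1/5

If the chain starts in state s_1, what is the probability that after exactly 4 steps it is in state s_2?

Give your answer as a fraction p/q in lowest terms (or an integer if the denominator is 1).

Answer: 272/625

Derivation:
Computing P^4 by repeated multiplication:
P^1 =
  s_1: [1/5, 4/5]
  s_2: [4/5, 1/5]
P^2 =
  s_1: [17/25, 8/25]
  s_2: [8/25, 17/25]
P^3 =
  s_1: [49/125, 76/125]
  s_2: [76/125, 49/125]
P^4 =
  s_1: [353/625, 272/625]
  s_2: [272/625, 353/625]

(P^4)[s_1 -> s_2] = 272/625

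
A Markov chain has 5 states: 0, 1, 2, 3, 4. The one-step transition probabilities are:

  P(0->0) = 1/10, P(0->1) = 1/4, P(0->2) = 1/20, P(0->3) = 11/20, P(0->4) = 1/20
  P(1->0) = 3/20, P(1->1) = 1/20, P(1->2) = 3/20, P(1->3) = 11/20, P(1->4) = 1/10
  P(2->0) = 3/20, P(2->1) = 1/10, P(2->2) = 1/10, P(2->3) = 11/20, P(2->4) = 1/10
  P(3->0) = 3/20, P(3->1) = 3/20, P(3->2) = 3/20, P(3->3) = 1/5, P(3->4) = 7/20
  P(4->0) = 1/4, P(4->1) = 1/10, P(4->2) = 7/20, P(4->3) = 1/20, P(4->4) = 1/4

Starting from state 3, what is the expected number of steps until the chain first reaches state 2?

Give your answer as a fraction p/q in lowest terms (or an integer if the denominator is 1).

Let h_i = expected steps to first reach 2 from state i.
Boundary: h_2 = 0.
First-step equations for the other states:
  h_0 = 1 + 1/10*h_0 + 1/4*h_1 + 1/20*h_2 + 11/20*h_3 + 1/20*h_4
  h_1 = 1 + 3/20*h_0 + 1/20*h_1 + 3/20*h_2 + 11/20*h_3 + 1/10*h_4
  h_3 = 1 + 3/20*h_0 + 3/20*h_1 + 3/20*h_2 + 1/5*h_3 + 7/20*h_4
  h_4 = 1 + 1/4*h_0 + 1/10*h_1 + 7/20*h_2 + 1/20*h_3 + 1/4*h_4

Substituting h_2 = 0 and rearranging gives the linear system (I - Q) h = 1:
  [9/10, -1/4, -11/20, -1/20] . (h_0, h_1, h_3, h_4) = 1
  [-3/20, 19/20, -11/20, -1/10] . (h_0, h_1, h_3, h_4) = 1
  [-3/20, -3/20, 4/5, -7/20] . (h_0, h_1, h_3, h_4) = 1
  [-1/4, -1/10, -1/20, 3/4] . (h_0, h_1, h_3, h_4) = 1

Solving yields:
  h_0 = 237380/37571
  h_1 = 214860/37571
  h_3 = 206860/37571
  h_4 = 171660/37571

Starting state is 3, so the expected hitting time is h_3 = 206860/37571.

Answer: 206860/37571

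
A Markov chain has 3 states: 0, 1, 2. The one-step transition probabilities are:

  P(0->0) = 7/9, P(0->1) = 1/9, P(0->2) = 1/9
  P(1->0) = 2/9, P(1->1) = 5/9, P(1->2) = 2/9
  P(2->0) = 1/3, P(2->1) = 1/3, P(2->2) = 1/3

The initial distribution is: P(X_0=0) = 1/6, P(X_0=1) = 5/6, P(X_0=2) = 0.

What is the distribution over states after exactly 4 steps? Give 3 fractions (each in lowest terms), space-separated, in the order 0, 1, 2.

Answer: 124/243 653/2187 418/2187

Derivation:
Propagating the distribution step by step (d_{t+1} = d_t * P):
d_0 = (0=1/6, 1=5/6, 2=0)
  d_1[0] = 1/6*7/9 + 5/6*2/9 + 0*1/3 = 17/54
  d_1[1] = 1/6*1/9 + 5/6*5/9 + 0*1/3 = 13/27
  d_1[2] = 1/6*1/9 + 5/6*2/9 + 0*1/3 = 11/54
d_1 = (0=17/54, 1=13/27, 2=11/54)
  d_2[0] = 17/54*7/9 + 13/27*2/9 + 11/54*1/3 = 34/81
  d_2[1] = 17/54*1/9 + 13/27*5/9 + 11/54*1/3 = 10/27
  d_2[2] = 17/54*1/9 + 13/27*2/9 + 11/54*1/3 = 17/81
d_2 = (0=34/81, 1=10/27, 2=17/81)
  d_3[0] = 34/81*7/9 + 10/27*2/9 + 17/81*1/3 = 349/729
  d_3[1] = 34/81*1/9 + 10/27*5/9 + 17/81*1/3 = 235/729
  d_3[2] = 34/81*1/9 + 10/27*2/9 + 17/81*1/3 = 145/729
d_3 = (0=349/729, 1=235/729, 2=145/729)
  d_4[0] = 349/729*7/9 + 235/729*2/9 + 145/729*1/3 = 124/243
  d_4[1] = 349/729*1/9 + 235/729*5/9 + 145/729*1/3 = 653/2187
  d_4[2] = 349/729*1/9 + 235/729*2/9 + 145/729*1/3 = 418/2187
d_4 = (0=124/243, 1=653/2187, 2=418/2187)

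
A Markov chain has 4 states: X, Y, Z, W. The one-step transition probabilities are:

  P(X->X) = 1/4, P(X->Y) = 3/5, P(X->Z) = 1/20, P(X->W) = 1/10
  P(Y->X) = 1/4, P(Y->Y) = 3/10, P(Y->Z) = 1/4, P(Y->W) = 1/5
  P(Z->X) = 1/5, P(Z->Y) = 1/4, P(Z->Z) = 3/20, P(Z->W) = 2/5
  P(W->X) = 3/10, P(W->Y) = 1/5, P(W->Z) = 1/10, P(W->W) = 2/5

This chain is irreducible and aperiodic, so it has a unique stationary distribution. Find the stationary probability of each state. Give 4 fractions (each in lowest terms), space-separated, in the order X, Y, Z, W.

Answer: 930/3641 1252/3641 532/3641 927/3641

Derivation:
The stationary distribution satisfies pi = pi * P, i.e.:
  pi_X = 1/4*pi_X + 1/4*pi_Y + 1/5*pi_Z + 3/10*pi_W
  pi_Y = 3/5*pi_X + 3/10*pi_Y + 1/4*pi_Z + 1/5*pi_W
  pi_Z = 1/20*pi_X + 1/4*pi_Y + 3/20*pi_Z + 1/10*pi_W
  pi_W = 1/10*pi_X + 1/5*pi_Y + 2/5*pi_Z + 2/5*pi_W
with normalization: pi_X + pi_Y + pi_Z + pi_W = 1.

Using the first 3 balance equations plus normalization, the linear system A*pi = b is:
  [-3/4, 1/4, 1/5, 3/10] . pi = 0
  [3/5, -7/10, 1/4, 1/5] . pi = 0
  [1/20, 1/4, -17/20, 1/10] . pi = 0
  [1, 1, 1, 1] . pi = 1

Solving yields:
  pi_X = 930/3641
  pi_Y = 1252/3641
  pi_Z = 532/3641
  pi_W = 927/3641

Verification (pi * P):
  930/3641*1/4 + 1252/3641*1/4 + 532/3641*1/5 + 927/3641*3/10 = 930/3641 = pi_X  (ok)
  930/3641*3/5 + 1252/3641*3/10 + 532/3641*1/4 + 927/3641*1/5 = 1252/3641 = pi_Y  (ok)
  930/3641*1/20 + 1252/3641*1/4 + 532/3641*3/20 + 927/3641*1/10 = 532/3641 = pi_Z  (ok)
  930/3641*1/10 + 1252/3641*1/5 + 532/3641*2/5 + 927/3641*2/5 = 927/3641 = pi_W  (ok)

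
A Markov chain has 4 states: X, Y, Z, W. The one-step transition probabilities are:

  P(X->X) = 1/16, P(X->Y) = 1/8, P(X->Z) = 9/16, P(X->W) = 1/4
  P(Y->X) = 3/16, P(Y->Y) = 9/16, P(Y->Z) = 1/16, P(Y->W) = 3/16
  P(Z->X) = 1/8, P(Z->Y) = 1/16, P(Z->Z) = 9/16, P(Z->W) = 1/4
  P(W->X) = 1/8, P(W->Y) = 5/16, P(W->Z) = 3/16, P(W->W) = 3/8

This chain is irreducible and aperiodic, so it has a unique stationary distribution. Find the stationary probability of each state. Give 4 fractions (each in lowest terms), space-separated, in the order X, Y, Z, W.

Answer: 131/979 269/979 637/1958 521/1958

Derivation:
The stationary distribution satisfies pi = pi * P, i.e.:
  pi_X = 1/16*pi_X + 3/16*pi_Y + 1/8*pi_Z + 1/8*pi_W
  pi_Y = 1/8*pi_X + 9/16*pi_Y + 1/16*pi_Z + 5/16*pi_W
  pi_Z = 9/16*pi_X + 1/16*pi_Y + 9/16*pi_Z + 3/16*pi_W
  pi_W = 1/4*pi_X + 3/16*pi_Y + 1/4*pi_Z + 3/8*pi_W
with normalization: pi_X + pi_Y + pi_Z + pi_W = 1.

Using the first 3 balance equations plus normalization, the linear system A*pi = b is:
  [-15/16, 3/16, 1/8, 1/8] . pi = 0
  [1/8, -7/16, 1/16, 5/16] . pi = 0
  [9/16, 1/16, -7/16, 3/16] . pi = 0
  [1, 1, 1, 1] . pi = 1

Solving yields:
  pi_X = 131/979
  pi_Y = 269/979
  pi_Z = 637/1958
  pi_W = 521/1958

Verification (pi * P):
  131/979*1/16 + 269/979*3/16 + 637/1958*1/8 + 521/1958*1/8 = 131/979 = pi_X  (ok)
  131/979*1/8 + 269/979*9/16 + 637/1958*1/16 + 521/1958*5/16 = 269/979 = pi_Y  (ok)
  131/979*9/16 + 269/979*1/16 + 637/1958*9/16 + 521/1958*3/16 = 637/1958 = pi_Z  (ok)
  131/979*1/4 + 269/979*3/16 + 637/1958*1/4 + 521/1958*3/8 = 521/1958 = pi_W  (ok)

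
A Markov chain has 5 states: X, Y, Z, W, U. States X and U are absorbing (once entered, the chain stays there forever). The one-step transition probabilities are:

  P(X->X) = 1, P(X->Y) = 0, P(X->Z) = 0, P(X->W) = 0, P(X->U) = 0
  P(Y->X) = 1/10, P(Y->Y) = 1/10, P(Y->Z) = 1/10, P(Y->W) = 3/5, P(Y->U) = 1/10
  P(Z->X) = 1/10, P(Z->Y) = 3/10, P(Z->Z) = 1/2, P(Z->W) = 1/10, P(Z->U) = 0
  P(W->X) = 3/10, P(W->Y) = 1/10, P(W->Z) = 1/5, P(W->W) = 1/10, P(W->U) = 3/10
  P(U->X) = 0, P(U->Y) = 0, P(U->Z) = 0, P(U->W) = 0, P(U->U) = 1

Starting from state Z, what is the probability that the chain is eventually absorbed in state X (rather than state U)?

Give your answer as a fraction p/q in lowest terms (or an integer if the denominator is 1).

Answer: 184/293

Derivation:
Let a_i = P(absorbed in X | start in state i).
Boundary conditions: a_X = 1, a_U = 0.
For each transient state i, a_i = sum_j P(i->j) * a_j:
  a_Y = 1/10*a_X + 1/10*a_Y + 1/10*a_Z + 3/5*a_W + 1/10*a_U
  a_Z = 1/10*a_X + 3/10*a_Y + 1/2*a_Z + 1/10*a_W + 0*a_U
  a_W = 3/10*a_X + 1/10*a_Y + 1/5*a_Z + 1/10*a_W + 3/10*a_U

Substituting a_X = 1 and a_U = 0, rearrange to (I - Q) a = r where r[i] = P(i -> X):
  [9/10, -1/10, -3/5] . (a_Y, a_Z, a_W) = 1/10
  [-3/10, 1/2, -1/10] . (a_Y, a_Z, a_W) = 1/10
  [-1/10, -1/5, 9/10] . (a_Y, a_Z, a_W) = 3/10

Solving yields:
  a_Y = 157/293
  a_Z = 184/293
  a_W = 156/293

Starting state is Z, so the absorption probability is a_Z = 184/293.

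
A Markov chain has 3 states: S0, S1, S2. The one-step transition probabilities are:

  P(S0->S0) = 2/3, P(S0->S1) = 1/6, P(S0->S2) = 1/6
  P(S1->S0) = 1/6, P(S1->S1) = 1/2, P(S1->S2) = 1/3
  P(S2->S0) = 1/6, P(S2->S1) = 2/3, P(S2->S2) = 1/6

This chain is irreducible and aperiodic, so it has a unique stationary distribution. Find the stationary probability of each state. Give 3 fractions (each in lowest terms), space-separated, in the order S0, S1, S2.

The stationary distribution satisfies pi = pi * P, i.e.:
  pi_S0 = 2/3*pi_S0 + 1/6*pi_S1 + 1/6*pi_S2
  pi_S1 = 1/6*pi_S0 + 1/2*pi_S1 + 2/3*pi_S2
  pi_S2 = 1/6*pi_S0 + 1/3*pi_S1 + 1/6*pi_S2
with normalization: pi_S0 + pi_S1 + pi_S2 = 1.

Using the first 2 balance equations plus normalization, the linear system A*pi = b is:
  [-1/3, 1/6, 1/6] . pi = 0
  [1/6, -1/2, 2/3] . pi = 0
  [1, 1, 1] . pi = 1

Solving yields:
  pi_S0 = 1/3
  pi_S1 = 3/7
  pi_S2 = 5/21

Verification (pi * P):
  1/3*2/3 + 3/7*1/6 + 5/21*1/6 = 1/3 = pi_S0  (ok)
  1/3*1/6 + 3/7*1/2 + 5/21*2/3 = 3/7 = pi_S1  (ok)
  1/3*1/6 + 3/7*1/3 + 5/21*1/6 = 5/21 = pi_S2  (ok)

Answer: 1/3 3/7 5/21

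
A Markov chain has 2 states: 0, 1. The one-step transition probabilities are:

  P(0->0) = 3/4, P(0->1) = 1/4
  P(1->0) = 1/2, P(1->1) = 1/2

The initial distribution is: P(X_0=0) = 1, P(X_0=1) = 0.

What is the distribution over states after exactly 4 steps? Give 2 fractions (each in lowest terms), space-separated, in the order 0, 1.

Propagating the distribution step by step (d_{t+1} = d_t * P):
d_0 = (0=1, 1=0)
  d_1[0] = 1*3/4 + 0*1/2 = 3/4
  d_1[1] = 1*1/4 + 0*1/2 = 1/4
d_1 = (0=3/4, 1=1/4)
  d_2[0] = 3/4*3/4 + 1/4*1/2 = 11/16
  d_2[1] = 3/4*1/4 + 1/4*1/2 = 5/16
d_2 = (0=11/16, 1=5/16)
  d_3[0] = 11/16*3/4 + 5/16*1/2 = 43/64
  d_3[1] = 11/16*1/4 + 5/16*1/2 = 21/64
d_3 = (0=43/64, 1=21/64)
  d_4[0] = 43/64*3/4 + 21/64*1/2 = 171/256
  d_4[1] = 43/64*1/4 + 21/64*1/2 = 85/256
d_4 = (0=171/256, 1=85/256)

Answer: 171/256 85/256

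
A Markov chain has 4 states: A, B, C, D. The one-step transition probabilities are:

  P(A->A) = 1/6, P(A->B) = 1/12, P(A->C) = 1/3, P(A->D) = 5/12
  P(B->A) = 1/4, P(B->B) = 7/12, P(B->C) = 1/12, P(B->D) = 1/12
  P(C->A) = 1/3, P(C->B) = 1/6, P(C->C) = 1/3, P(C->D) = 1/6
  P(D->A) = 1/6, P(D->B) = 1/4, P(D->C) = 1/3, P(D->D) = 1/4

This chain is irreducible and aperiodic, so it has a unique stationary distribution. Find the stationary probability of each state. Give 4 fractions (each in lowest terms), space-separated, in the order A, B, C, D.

Answer: 11/47 40/141 37/141 31/141

Derivation:
The stationary distribution satisfies pi = pi * P, i.e.:
  pi_A = 1/6*pi_A + 1/4*pi_B + 1/3*pi_C + 1/6*pi_D
  pi_B = 1/12*pi_A + 7/12*pi_B + 1/6*pi_C + 1/4*pi_D
  pi_C = 1/3*pi_A + 1/12*pi_B + 1/3*pi_C + 1/3*pi_D
  pi_D = 5/12*pi_A + 1/12*pi_B + 1/6*pi_C + 1/4*pi_D
with normalization: pi_A + pi_B + pi_C + pi_D = 1.

Using the first 3 balance equations plus normalization, the linear system A*pi = b is:
  [-5/6, 1/4, 1/3, 1/6] . pi = 0
  [1/12, -5/12, 1/6, 1/4] . pi = 0
  [1/3, 1/12, -2/3, 1/3] . pi = 0
  [1, 1, 1, 1] . pi = 1

Solving yields:
  pi_A = 11/47
  pi_B = 40/141
  pi_C = 37/141
  pi_D = 31/141

Verification (pi * P):
  11/47*1/6 + 40/141*1/4 + 37/141*1/3 + 31/141*1/6 = 11/47 = pi_A  (ok)
  11/47*1/12 + 40/141*7/12 + 37/141*1/6 + 31/141*1/4 = 40/141 = pi_B  (ok)
  11/47*1/3 + 40/141*1/12 + 37/141*1/3 + 31/141*1/3 = 37/141 = pi_C  (ok)
  11/47*5/12 + 40/141*1/12 + 37/141*1/6 + 31/141*1/4 = 31/141 = pi_D  (ok)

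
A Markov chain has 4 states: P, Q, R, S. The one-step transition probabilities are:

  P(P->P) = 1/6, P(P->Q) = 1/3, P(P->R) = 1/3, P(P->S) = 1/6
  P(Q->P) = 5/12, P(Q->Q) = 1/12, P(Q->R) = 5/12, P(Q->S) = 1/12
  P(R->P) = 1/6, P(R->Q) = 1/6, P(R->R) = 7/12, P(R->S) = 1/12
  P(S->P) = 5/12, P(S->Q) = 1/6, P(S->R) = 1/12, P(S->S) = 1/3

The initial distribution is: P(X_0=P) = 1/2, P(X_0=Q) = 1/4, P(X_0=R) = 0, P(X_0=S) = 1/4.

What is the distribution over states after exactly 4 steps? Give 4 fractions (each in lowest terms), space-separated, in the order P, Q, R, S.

Answer: 3479/13824 15989/82944 17207/41472 3889/27648

Derivation:
Propagating the distribution step by step (d_{t+1} = d_t * P):
d_0 = (P=1/2, Q=1/4, R=0, S=1/4)
  d_1[P] = 1/2*1/6 + 1/4*5/12 + 0*1/6 + 1/4*5/12 = 7/24
  d_1[Q] = 1/2*1/3 + 1/4*1/12 + 0*1/6 + 1/4*1/6 = 11/48
  d_1[R] = 1/2*1/3 + 1/4*5/12 + 0*7/12 + 1/4*1/12 = 7/24
  d_1[S] = 1/2*1/6 + 1/4*1/12 + 0*1/12 + 1/4*1/3 = 3/16
d_1 = (P=7/24, Q=11/48, R=7/24, S=3/16)
  d_2[P] = 7/24*1/6 + 11/48*5/12 + 7/24*1/6 + 3/16*5/12 = 13/48
  d_2[Q] = 7/24*1/3 + 11/48*1/12 + 7/24*1/6 + 3/16*1/6 = 113/576
  d_2[R] = 7/24*1/3 + 11/48*5/12 + 7/24*7/12 + 3/16*1/12 = 109/288
  d_2[S] = 7/24*1/6 + 11/48*1/12 + 7/24*1/12 + 3/16*1/3 = 89/576
d_2 = (P=13/48, Q=113/576, R=109/288, S=89/576)
  d_3[P] = 13/48*1/6 + 113/576*5/12 + 109/288*1/6 + 89/576*5/12 = 293/1152
  d_3[Q] = 13/48*1/3 + 113/576*1/12 + 109/288*1/6 + 89/576*1/6 = 1351/6912
  d_3[R] = 13/48*1/3 + 113/576*5/12 + 109/288*7/12 + 89/576*1/12 = 701/1728
  d_3[S] = 13/48*1/6 + 113/576*1/12 + 109/288*1/12 + 89/576*1/3 = 37/256
d_3 = (P=293/1152, Q=1351/6912, R=701/1728, S=37/256)
  d_4[P] = 293/1152*1/6 + 1351/6912*5/12 + 701/1728*1/6 + 37/256*5/12 = 3479/13824
  d_4[Q] = 293/1152*1/3 + 1351/6912*1/12 + 701/1728*1/6 + 37/256*1/6 = 15989/82944
  d_4[R] = 293/1152*1/3 + 1351/6912*5/12 + 701/1728*7/12 + 37/256*1/12 = 17207/41472
  d_4[S] = 293/1152*1/6 + 1351/6912*1/12 + 701/1728*1/12 + 37/256*1/3 = 3889/27648
d_4 = (P=3479/13824, Q=15989/82944, R=17207/41472, S=3889/27648)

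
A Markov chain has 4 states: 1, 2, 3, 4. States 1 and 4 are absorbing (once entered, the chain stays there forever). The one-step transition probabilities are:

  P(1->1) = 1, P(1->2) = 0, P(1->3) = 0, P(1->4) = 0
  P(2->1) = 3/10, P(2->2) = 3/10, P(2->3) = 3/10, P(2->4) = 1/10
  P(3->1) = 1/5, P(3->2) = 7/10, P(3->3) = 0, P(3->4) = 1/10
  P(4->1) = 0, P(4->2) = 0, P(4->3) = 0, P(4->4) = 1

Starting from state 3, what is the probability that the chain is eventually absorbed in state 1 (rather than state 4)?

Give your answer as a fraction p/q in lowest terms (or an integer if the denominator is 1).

Let a_i = P(absorbed in 1 | start in state i).
Boundary conditions: a_1 = 1, a_4 = 0.
For each transient state i, a_i = sum_j P(i->j) * a_j:
  a_2 = 3/10*a_1 + 3/10*a_2 + 3/10*a_3 + 1/10*a_4
  a_3 = 1/5*a_1 + 7/10*a_2 + 0*a_3 + 1/10*a_4

Substituting a_1 = 1 and a_4 = 0, rearrange to (I - Q) a = r where r[i] = P(i -> 1):
  [7/10, -3/10] . (a_2, a_3) = 3/10
  [-7/10, 1] . (a_2, a_3) = 1/5

Solving yields:
  a_2 = 36/49
  a_3 = 5/7

Starting state is 3, so the absorption probability is a_3 = 5/7.

Answer: 5/7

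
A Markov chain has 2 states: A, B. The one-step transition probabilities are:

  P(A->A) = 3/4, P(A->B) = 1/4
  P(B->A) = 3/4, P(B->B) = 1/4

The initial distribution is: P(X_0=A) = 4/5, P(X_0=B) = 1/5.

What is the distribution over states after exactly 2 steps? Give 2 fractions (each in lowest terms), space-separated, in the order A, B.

Answer: 3/4 1/4

Derivation:
Propagating the distribution step by step (d_{t+1} = d_t * P):
d_0 = (A=4/5, B=1/5)
  d_1[A] = 4/5*3/4 + 1/5*3/4 = 3/4
  d_1[B] = 4/5*1/4 + 1/5*1/4 = 1/4
d_1 = (A=3/4, B=1/4)
  d_2[A] = 3/4*3/4 + 1/4*3/4 = 3/4
  d_2[B] = 3/4*1/4 + 1/4*1/4 = 1/4
d_2 = (A=3/4, B=1/4)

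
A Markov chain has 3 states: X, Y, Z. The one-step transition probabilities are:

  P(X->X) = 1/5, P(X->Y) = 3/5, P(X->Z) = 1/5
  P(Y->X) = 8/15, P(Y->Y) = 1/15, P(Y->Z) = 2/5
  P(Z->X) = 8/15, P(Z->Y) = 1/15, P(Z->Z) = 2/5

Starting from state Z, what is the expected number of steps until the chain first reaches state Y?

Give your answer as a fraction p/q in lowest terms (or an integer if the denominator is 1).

Answer: 25/7

Derivation:
Let h_i = expected steps to first reach Y from state i.
Boundary: h_Y = 0.
First-step equations for the other states:
  h_X = 1 + 1/5*h_X + 3/5*h_Y + 1/5*h_Z
  h_Z = 1 + 8/15*h_X + 1/15*h_Y + 2/5*h_Z

Substituting h_Y = 0 and rearranging gives the linear system (I - Q) h = 1:
  [4/5, -1/5] . (h_X, h_Z) = 1
  [-8/15, 3/5] . (h_X, h_Z) = 1

Solving yields:
  h_X = 15/7
  h_Z = 25/7

Starting state is Z, so the expected hitting time is h_Z = 25/7.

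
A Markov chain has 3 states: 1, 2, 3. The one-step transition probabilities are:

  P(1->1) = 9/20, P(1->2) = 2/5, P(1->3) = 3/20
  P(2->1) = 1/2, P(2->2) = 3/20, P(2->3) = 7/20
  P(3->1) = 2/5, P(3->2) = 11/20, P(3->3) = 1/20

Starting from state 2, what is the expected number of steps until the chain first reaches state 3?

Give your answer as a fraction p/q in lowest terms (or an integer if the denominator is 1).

Let h_i = expected steps to first reach 3 from state i.
Boundary: h_3 = 0.
First-step equations for the other states:
  h_1 = 1 + 9/20*h_1 + 2/5*h_2 + 3/20*h_3
  h_2 = 1 + 1/2*h_1 + 3/20*h_2 + 7/20*h_3

Substituting h_3 = 0 and rearranging gives the linear system (I - Q) h = 1:
  [11/20, -2/5] . (h_1, h_2) = 1
  [-1/2, 17/20] . (h_1, h_2) = 1

Solving yields:
  h_1 = 500/107
  h_2 = 420/107

Starting state is 2, so the expected hitting time is h_2 = 420/107.

Answer: 420/107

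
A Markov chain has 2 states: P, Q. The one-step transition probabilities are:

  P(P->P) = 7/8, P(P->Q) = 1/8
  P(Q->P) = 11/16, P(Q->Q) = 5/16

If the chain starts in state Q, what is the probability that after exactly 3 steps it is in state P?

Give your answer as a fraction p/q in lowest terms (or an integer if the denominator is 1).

Computing P^3 by repeated multiplication:
P^1 =
  P: [7/8, 1/8]
  Q: [11/16, 5/16]
P^2 =
  P: [109/128, 19/128]
  Q: [209/256, 47/256]
P^3 =
  P: [1735/2048, 313/2048]
  Q: [3443/4096, 653/4096]

(P^3)[Q -> P] = 3443/4096

Answer: 3443/4096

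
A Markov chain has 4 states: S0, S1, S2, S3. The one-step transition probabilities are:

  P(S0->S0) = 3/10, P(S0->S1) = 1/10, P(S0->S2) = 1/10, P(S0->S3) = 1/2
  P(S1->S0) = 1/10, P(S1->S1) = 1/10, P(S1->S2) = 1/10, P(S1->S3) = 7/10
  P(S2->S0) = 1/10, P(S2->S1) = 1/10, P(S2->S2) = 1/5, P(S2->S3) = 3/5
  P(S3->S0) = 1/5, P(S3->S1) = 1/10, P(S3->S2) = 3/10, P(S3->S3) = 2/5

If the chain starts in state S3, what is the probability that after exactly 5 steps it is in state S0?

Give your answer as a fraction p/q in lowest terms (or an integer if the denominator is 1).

Answer: 18661/100000

Derivation:
Computing P^5 by repeated multiplication:
P^1 =
  S0: [3/10, 1/10, 1/10, 1/2]
  S1: [1/10, 1/10, 1/10, 7/10]
  S2: [1/10, 1/10, 1/5, 3/5]
  S3: [1/5, 1/10, 3/10, 2/5]
P^2 =
  S0: [21/100, 1/10, 21/100, 12/25]
  S1: [19/100, 1/10, 1/4, 23/50]
  S2: [9/50, 1/10, 6/25, 12/25]
  S3: [9/50, 1/10, 21/100, 51/100]
P^3 =
  S0: [19/100, 1/10, 217/1000, 493/1000]
  S1: [23/125, 1/10, 217/1000, 499/1000]
  S2: [23/125, 1/10, 11/50, 62/125]
  S3: [187/1000, 1/10, 223/1000, 49/100]
P^4 =
  S0: [1873/10000, 1/10, 2203/10000, 1231/2500]
  S1: [1867/10000, 1/10, 443/2000, 2459/5000]
  S2: [233/1250, 1/10, 553/2500, 1231/2500]
  S3: [233/1250, 1/10, 2203/10000, 4933/10000]
P^5 =
  S0: [1867/10000, 1/10, 22051/100000, 49279/100000]
  S1: [4663/25000, 1/10, 22051/100000, 49297/100000]
  S2: [4663/25000, 1/10, 1103/5000, 6161/12500]
  S3: [18661/100000, 1/10, 22069/100000, 4927/10000]

(P^5)[S3 -> S0] = 18661/100000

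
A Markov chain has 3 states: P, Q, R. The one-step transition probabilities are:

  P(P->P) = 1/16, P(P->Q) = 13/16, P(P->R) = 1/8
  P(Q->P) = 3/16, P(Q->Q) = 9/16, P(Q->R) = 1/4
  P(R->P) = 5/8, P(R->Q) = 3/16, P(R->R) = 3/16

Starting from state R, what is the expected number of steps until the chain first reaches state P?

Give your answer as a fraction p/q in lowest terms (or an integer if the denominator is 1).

Let h_i = expected steps to first reach P from state i.
Boundary: h_P = 0.
First-step equations for the other states:
  h_Q = 1 + 3/16*h_P + 9/16*h_Q + 1/4*h_R
  h_R = 1 + 5/8*h_P + 3/16*h_Q + 3/16*h_R

Substituting h_P = 0 and rearranging gives the linear system (I - Q) h = 1:
  [7/16, -1/4] . (h_Q, h_R) = 1
  [-3/16, 13/16] . (h_Q, h_R) = 1

Solving yields:
  h_Q = 272/79
  h_R = 160/79

Starting state is R, so the expected hitting time is h_R = 160/79.

Answer: 160/79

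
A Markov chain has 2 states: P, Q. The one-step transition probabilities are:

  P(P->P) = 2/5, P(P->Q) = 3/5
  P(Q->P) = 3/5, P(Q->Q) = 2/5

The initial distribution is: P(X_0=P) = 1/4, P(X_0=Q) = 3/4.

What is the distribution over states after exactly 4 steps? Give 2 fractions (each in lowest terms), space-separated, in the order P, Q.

Answer: 1249/2500 1251/2500

Derivation:
Propagating the distribution step by step (d_{t+1} = d_t * P):
d_0 = (P=1/4, Q=3/4)
  d_1[P] = 1/4*2/5 + 3/4*3/5 = 11/20
  d_1[Q] = 1/4*3/5 + 3/4*2/5 = 9/20
d_1 = (P=11/20, Q=9/20)
  d_2[P] = 11/20*2/5 + 9/20*3/5 = 49/100
  d_2[Q] = 11/20*3/5 + 9/20*2/5 = 51/100
d_2 = (P=49/100, Q=51/100)
  d_3[P] = 49/100*2/5 + 51/100*3/5 = 251/500
  d_3[Q] = 49/100*3/5 + 51/100*2/5 = 249/500
d_3 = (P=251/500, Q=249/500)
  d_4[P] = 251/500*2/5 + 249/500*3/5 = 1249/2500
  d_4[Q] = 251/500*3/5 + 249/500*2/5 = 1251/2500
d_4 = (P=1249/2500, Q=1251/2500)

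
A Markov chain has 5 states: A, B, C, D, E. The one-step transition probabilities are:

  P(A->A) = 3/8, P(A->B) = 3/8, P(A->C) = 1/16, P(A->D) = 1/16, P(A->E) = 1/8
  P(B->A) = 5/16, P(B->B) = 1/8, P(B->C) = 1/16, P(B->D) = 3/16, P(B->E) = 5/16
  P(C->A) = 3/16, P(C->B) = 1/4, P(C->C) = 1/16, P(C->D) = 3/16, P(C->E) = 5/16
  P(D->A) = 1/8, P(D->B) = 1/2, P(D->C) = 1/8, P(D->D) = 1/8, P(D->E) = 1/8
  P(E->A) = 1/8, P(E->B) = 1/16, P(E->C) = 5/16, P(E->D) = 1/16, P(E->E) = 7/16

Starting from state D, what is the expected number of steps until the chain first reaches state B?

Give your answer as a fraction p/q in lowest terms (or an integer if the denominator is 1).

Let h_i = expected steps to first reach B from state i.
Boundary: h_B = 0.
First-step equations for the other states:
  h_A = 1 + 3/8*h_A + 3/8*h_B + 1/16*h_C + 1/16*h_D + 1/8*h_E
  h_C = 1 + 3/16*h_A + 1/4*h_B + 1/16*h_C + 3/16*h_D + 5/16*h_E
  h_D = 1 + 1/8*h_A + 1/2*h_B + 1/8*h_C + 1/8*h_D + 1/8*h_E
  h_E = 1 + 1/8*h_A + 1/16*h_B + 5/16*h_C + 1/16*h_D + 7/16*h_E

Substituting h_B = 0 and rearranging gives the linear system (I - Q) h = 1:
  [5/8, -1/16, -1/16, -1/8] . (h_A, h_C, h_D, h_E) = 1
  [-3/16, 15/16, -3/16, -5/16] . (h_A, h_C, h_D, h_E) = 1
  [-1/8, -1/8, 7/8, -1/8] . (h_A, h_C, h_D, h_E) = 1
  [-1/8, -5/16, -1/16, 9/16] . (h_A, h_C, h_D, h_E) = 1

Solving yields:
  h_A = 9752/2955
  h_C = 3932/985
  h_D = 8588/2955
  h_E = 4976/985

Starting state is D, so the expected hitting time is h_D = 8588/2955.

Answer: 8588/2955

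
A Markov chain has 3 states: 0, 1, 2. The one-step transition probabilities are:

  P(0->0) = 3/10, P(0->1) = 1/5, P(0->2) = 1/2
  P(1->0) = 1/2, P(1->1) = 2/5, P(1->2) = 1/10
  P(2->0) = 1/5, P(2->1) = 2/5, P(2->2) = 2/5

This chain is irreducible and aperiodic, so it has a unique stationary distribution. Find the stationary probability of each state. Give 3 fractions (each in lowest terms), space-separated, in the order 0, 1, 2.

Answer: 1/3 1/3 1/3

Derivation:
The stationary distribution satisfies pi = pi * P, i.e.:
  pi_0 = 3/10*pi_0 + 1/2*pi_1 + 1/5*pi_2
  pi_1 = 1/5*pi_0 + 2/5*pi_1 + 2/5*pi_2
  pi_2 = 1/2*pi_0 + 1/10*pi_1 + 2/5*pi_2
with normalization: pi_0 + pi_1 + pi_2 = 1.

Using the first 2 balance equations plus normalization, the linear system A*pi = b is:
  [-7/10, 1/2, 1/5] . pi = 0
  [1/5, -3/5, 2/5] . pi = 0
  [1, 1, 1] . pi = 1

Solving yields:
  pi_0 = 1/3
  pi_1 = 1/3
  pi_2 = 1/3

Verification (pi * P):
  1/3*3/10 + 1/3*1/2 + 1/3*1/5 = 1/3 = pi_0  (ok)
  1/3*1/5 + 1/3*2/5 + 1/3*2/5 = 1/3 = pi_1  (ok)
  1/3*1/2 + 1/3*1/10 + 1/3*2/5 = 1/3 = pi_2  (ok)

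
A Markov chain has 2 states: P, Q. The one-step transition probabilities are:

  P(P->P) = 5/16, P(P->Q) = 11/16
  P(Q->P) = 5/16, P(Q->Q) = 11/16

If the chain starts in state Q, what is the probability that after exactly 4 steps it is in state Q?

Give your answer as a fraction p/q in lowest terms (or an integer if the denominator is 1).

Computing P^4 by repeated multiplication:
P^1 =
  P: [5/16, 11/16]
  Q: [5/16, 11/16]
P^2 =
  P: [5/16, 11/16]
  Q: [5/16, 11/16]
P^3 =
  P: [5/16, 11/16]
  Q: [5/16, 11/16]
P^4 =
  P: [5/16, 11/16]
  Q: [5/16, 11/16]

(P^4)[Q -> Q] = 11/16

Answer: 11/16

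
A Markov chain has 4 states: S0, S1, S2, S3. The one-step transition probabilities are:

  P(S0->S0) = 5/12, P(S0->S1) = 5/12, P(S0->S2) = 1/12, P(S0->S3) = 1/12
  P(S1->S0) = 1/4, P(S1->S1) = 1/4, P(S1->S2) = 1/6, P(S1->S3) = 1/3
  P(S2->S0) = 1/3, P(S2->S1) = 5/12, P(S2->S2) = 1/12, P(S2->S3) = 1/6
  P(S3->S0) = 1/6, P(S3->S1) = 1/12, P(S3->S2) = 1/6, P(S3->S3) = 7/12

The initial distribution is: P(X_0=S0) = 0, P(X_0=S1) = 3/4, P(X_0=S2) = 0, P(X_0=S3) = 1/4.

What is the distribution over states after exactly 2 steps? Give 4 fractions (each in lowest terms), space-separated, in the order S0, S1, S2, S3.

Answer: 155/576 1/4 77/576 25/72

Derivation:
Propagating the distribution step by step (d_{t+1} = d_t * P):
d_0 = (S0=0, S1=3/4, S2=0, S3=1/4)
  d_1[S0] = 0*5/12 + 3/4*1/4 + 0*1/3 + 1/4*1/6 = 11/48
  d_1[S1] = 0*5/12 + 3/4*1/4 + 0*5/12 + 1/4*1/12 = 5/24
  d_1[S2] = 0*1/12 + 3/4*1/6 + 0*1/12 + 1/4*1/6 = 1/6
  d_1[S3] = 0*1/12 + 3/4*1/3 + 0*1/6 + 1/4*7/12 = 19/48
d_1 = (S0=11/48, S1=5/24, S2=1/6, S3=19/48)
  d_2[S0] = 11/48*5/12 + 5/24*1/4 + 1/6*1/3 + 19/48*1/6 = 155/576
  d_2[S1] = 11/48*5/12 + 5/24*1/4 + 1/6*5/12 + 19/48*1/12 = 1/4
  d_2[S2] = 11/48*1/12 + 5/24*1/6 + 1/6*1/12 + 19/48*1/6 = 77/576
  d_2[S3] = 11/48*1/12 + 5/24*1/3 + 1/6*1/6 + 19/48*7/12 = 25/72
d_2 = (S0=155/576, S1=1/4, S2=77/576, S3=25/72)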